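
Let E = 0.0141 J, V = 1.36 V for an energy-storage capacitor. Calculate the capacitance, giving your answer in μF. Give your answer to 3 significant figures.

Rearranging: C = 2E/V².
E = 0.0141 J; V = 1.36 V.
C = 0.01525 F
0.01525 F × (1 μF / 1.000×10^-6 F) = 15247 μF

15200 μF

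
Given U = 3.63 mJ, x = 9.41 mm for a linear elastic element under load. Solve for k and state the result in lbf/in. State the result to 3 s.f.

0.468 lbf/in

Solving U = ½k·x² for k: k = 2U/x².
U = 3.63 mJ = 0.003630 J; x = 9.41 mm = 0.009410 m.
k = 81.99 N/m
81.99 N/m × (1 lbf/in / 175.1 N/m) = 0.4682 lbf/in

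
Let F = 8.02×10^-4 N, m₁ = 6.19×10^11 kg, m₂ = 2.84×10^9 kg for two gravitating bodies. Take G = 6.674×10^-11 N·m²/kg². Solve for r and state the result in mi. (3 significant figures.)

Solving F = G·m₁·m₂/r² for r: r = √(G·m₁m₂/F).
F = 8.02×10^-4 N; m₁ = 6.19×10^11 kg; m₂ = 2.84×10^9 kg; G = 6.674×10^-11 N·m²/kg².
r = 1.210×10^7 m
1.210×10^7 m × (1 mi / 1609 m) = 7516 mi

7520 mi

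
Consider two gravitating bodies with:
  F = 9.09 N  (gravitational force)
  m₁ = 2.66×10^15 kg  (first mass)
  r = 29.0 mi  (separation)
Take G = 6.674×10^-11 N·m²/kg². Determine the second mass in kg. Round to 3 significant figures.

From Newton's law of gravitation: m₂ = F·r²/(G·m₁).
F = 9.09 N; m₁ = 2.66×10^15 kg; r = 29.0 mi = 46671 m; G = 6.674×10^-11 N·m²/kg².
m₂ = 1.115×10^5 kg

1.12×10^5 kg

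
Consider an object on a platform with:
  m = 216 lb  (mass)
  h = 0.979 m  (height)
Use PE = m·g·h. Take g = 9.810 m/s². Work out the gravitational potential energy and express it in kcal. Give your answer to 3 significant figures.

Directly: PE = mgh.
m = 216 lb = 97.98 kg; h = 0.979 m; g = 9.810 m/s².
PE = 941.0 J  (the unit combination reduces to kg·m²/s² = J)
941.0 J × (1 kcal / 4184 J) = 0.2249 kcal

0.225 kcal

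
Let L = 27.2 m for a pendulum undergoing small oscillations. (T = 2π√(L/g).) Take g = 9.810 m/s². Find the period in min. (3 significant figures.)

0.174 min

Directly: T = 2π√(L/g).
L = 27.2 m; g = 9.810 m/s².
T = 10.46 s
10.46 s × (1 min / 60.00 s) = 0.1744 min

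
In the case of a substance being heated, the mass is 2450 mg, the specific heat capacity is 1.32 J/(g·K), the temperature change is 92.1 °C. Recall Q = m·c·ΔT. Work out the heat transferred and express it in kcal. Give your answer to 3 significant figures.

0.0712 kcal

Q is given directly by: Q = mcΔT.
m = 2450 mg = 0.002450 kg; c = 1.32 J/(g·K) = 1320 J/(kg·K); ΔT = 92.1 °C = 92.10 K.
Q = 297.9 J
297.9 J × (1 kcal / 4184 J) = 0.07119 kcal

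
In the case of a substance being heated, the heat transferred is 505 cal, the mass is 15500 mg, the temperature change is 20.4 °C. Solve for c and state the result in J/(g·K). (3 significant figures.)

6.68 J/(g·K)

Rearranging Q = m·c·ΔT for c: c = Q/(m·ΔT).
Q = 505 cal = 2113 J; m = 15500 mg = 0.01550 kg; ΔT = 20.4 °C = 20.40 K.
c = 6682 J/(kg·K)
6682 J/(kg·K) × (1 J/(g·K) / 1000 J/(kg·K)) = 6.682 J/(g·K)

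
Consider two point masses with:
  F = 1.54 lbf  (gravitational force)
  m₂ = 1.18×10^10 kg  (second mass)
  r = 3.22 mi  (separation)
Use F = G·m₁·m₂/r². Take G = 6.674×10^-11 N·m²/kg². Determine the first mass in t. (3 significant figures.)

2.34×10^5 t

From Newton's law of gravitation: m₁ = F·r²/(G·m₂).
F = 1.54 lbf = 6.850 N; m₂ = 1.18×10^10 kg; r = 3.22 mi = 5182 m; G = 6.674×10^-11 N·m²/kg².
m₁ = 2.336×10^8 kg
2.336×10^8 kg × (1 t / 1000 kg) = 2.336×10^5 t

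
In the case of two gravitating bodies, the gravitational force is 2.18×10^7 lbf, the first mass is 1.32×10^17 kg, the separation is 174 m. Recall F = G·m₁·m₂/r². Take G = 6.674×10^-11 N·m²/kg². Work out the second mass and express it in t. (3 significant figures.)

333 t

Rearranging: m₂ = F·r²/(G·m₁).
F = 2.18×10^7 lbf = 9.697×10^7 N; m₁ = 1.32×10^17 kg; r = 174 m; G = 6.674×10^-11 N·m²/kg².
m₂ = 3.333×10^5 kg
3.333×10^5 kg × (1 t / 1000 kg) = 333.3 t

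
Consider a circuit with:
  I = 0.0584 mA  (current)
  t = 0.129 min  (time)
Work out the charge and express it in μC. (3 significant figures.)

452 μC

q is given directly by: q = It.
I = 0.0584 mA = 5.840×10^-5 A; t = 0.129 min = 7.740 s.
q = 4.520×10^-4 C  (the unit combination reduces to A·s = C)
4.520×10^-4 C × (1 μC / 1.000×10^-6 C) = 452.0 μC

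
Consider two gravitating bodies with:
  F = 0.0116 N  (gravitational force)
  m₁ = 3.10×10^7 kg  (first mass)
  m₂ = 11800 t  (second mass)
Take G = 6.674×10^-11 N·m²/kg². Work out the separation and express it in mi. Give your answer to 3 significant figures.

From Newton's law of gravitation: r = √(G·m₁m₂/F).
F = 0.0116 N; m₁ = 3.10×10^7 kg; m₂ = 11800 t = 1.180×10^7 kg; G = 6.674×10^-11 N·m²/kg².
r = 1451 m
1451 m × (1 mi / 1609 m) = 0.9014 mi

0.901 mi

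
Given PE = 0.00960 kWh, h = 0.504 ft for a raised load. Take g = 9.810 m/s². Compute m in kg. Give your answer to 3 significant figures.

22900 kg

Rearranging: m = PE/(g·h).
PE = 0.00960 kWh = 34560 J; h = 0.504 ft = 0.1536 m; g = 9.810 m/s².
m = 22933 kg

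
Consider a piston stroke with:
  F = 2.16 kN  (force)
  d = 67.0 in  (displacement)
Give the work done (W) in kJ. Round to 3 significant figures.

Directly: W = F·d.
F = 2.16 kN = 2160 N; d = 67.0 in = 1.702 m.
W = 3676 J  (the unit combination reduces to kg·m²/s² = J)
3676 J × (1 kJ / 1000 J) = 3.676 kJ

3.68 kJ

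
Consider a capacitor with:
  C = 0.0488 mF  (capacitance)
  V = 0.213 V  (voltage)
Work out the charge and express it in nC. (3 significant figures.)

10400 nC

Rearranging C = Q/V for Q: Q = CV.
C = 0.0488 mF = 4.880×10^-5 F; V = 0.213 V.
Q = 1.039×10^-5 C
1.039×10^-5 C × (1 nC / 1.000×10^-9 C) = 10394 nC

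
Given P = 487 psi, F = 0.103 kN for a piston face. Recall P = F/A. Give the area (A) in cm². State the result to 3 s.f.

Rearranging: A = F/P.
P = 487 psi = 3.358×10^6 Pa; F = 0.103 kN = 103.0 N.
A = 3.068×10^-5 m²
3.068×10^-5 m² × (1 cm² / 1.000×10^-4 m²) = 0.3068 cm²

0.307 cm²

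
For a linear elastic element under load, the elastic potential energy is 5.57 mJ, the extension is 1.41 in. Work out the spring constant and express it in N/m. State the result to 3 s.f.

8.69 N/m

Rearranging U = ½k·x² for k: k = 2U/x².
U = 5.57 mJ = 0.005570 J; x = 1.41 in = 0.03581 m.
k = 8.685 N/m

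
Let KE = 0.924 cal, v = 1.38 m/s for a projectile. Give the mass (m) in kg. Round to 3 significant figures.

4.06 kg

Rearranging: m = 2·KE/v².
KE = 0.924 cal = 3.866 J; v = 1.38 m/s.
m = 4.060 kg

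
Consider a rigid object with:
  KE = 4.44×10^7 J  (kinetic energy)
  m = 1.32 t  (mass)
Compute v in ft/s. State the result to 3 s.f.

851 ft/s

Rearranging: v = √(2·KE/m).
KE = 4.44×10^7 J; m = 1.32 t = 1320 kg.
v = 259.4 m/s
259.4 m/s × (1 ft/s / 0.3048 m/s) = 851.0 ft/s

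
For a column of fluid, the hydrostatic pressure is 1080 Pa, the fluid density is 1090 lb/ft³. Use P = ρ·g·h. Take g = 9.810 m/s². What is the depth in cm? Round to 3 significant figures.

0.631 cm

Rearranging P = ρ·g·h for h: h = P/(ρ·g).
P = 1080 Pa; ρ = 1090 lb/ft³ = 17460 kg/m³; g = 9.810 m/s².
h = 0.006305 m
0.006305 m × (1 cm / 0.01000 m) = 0.6305 cm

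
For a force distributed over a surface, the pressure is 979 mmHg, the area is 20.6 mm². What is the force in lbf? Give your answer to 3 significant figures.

0.604 lbf

Solving P = F/A for F: F = P·A.
P = 979 mmHg = 1.305×10^5 Pa; A = 20.6 mm² = 2.060×10^-5 m².
F = 2.689 N  (the unit combination reduces to kg·m/s² = N)
2.689 N × (1 lbf / 4.448 N) = 0.6045 lbf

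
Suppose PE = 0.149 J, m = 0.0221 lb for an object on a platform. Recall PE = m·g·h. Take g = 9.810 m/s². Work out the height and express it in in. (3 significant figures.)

Rearranging PE = m·g·h for h: h = PE/(m·g).
PE = 0.149 J; m = 0.0221 lb = 0.01002 kg; g = 9.810 m/s².
h = 1.515 m
1.515 m × (1 in / 0.02540 m) = 59.65 in

59.7 in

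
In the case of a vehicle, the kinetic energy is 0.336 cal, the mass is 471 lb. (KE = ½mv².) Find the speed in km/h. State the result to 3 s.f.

Rearranging: v = √(2·KE/m).
KE = 0.336 cal = 1.406 J; m = 471 lb = 213.6 kg.
v = 0.1147 m/s
0.1147 m/s × (1 km/h / 0.2778 m/s) = 0.4130 km/h

0.413 km/h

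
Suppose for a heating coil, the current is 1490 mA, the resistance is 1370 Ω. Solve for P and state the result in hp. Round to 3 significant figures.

4.08 hp

Directly: P = I²R.
I = 1490 mA = 1.490 A; R = 1370 Ω.
P = 3042 W  (the unit combination reduces to kg·m²/s³ = W)
3042 W × (1 hp / 745.7 W) = 4.079 hp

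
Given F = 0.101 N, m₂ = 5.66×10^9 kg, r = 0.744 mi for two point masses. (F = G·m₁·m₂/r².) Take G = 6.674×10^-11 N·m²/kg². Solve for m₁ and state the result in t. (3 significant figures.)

Solving F = G·m₁·m₂/r² for m₁: m₁ = F·r²/(G·m₂).
F = 0.101 N; m₂ = 5.66×10^9 kg; r = 0.744 mi = 1197 m; G = 6.674×10^-11 N·m²/kg².
m₁ = 3.833×10^5 kg
3.833×10^5 kg × (1 t / 1000 kg) = 383.3 t

383 t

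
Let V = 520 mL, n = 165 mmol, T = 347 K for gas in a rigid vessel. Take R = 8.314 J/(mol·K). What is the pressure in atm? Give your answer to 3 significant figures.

From the ideal-gas law: P = nRT/V.
V = 520 mL = 5.200×10^-4 m³; n = 165 mmol = 0.1650 mol; T = 347 K; R = 8.314 J/(mol·K).
P = 9.154×10^5 Pa
9.154×10^5 Pa × (1 atm / 1.013×10^5 Pa) = 9.034 atm

9.03 atm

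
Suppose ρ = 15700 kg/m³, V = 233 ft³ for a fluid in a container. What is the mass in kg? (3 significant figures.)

1.04×10^5 kg

Solving ρ = m/V for m: m = ρV.
ρ = 15700 kg/m³; V = 233 ft³ = 6.598 m³.
m = 1.036×10^5 kg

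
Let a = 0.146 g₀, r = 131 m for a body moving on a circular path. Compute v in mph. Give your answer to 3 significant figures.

Solving a = v²/r for v: v = √(a·r).
a = 0.146 g₀ = 1.432 m/s²; r = 131 m.
v = 13.70 m/s
13.70 m/s × (1 mph / 0.4470 m/s) = 30.64 mph

30.6 mph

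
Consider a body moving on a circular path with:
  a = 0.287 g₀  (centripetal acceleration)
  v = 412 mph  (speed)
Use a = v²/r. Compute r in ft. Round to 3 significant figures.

Solving a = v²/r for r: r = v²/a.
a = 0.287 g₀ = 2.815 m/s²; v = 412 mph = 184.2 m/s.
r = 12053 m
12053 m × (1 ft / 0.3048 m) = 39543 ft

39500 ft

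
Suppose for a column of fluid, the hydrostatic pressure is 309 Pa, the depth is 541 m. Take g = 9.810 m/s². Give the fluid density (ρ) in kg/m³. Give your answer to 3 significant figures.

0.0582 kg/m³

Rearranging P = ρ·g·h for ρ: ρ = P/(g·h).
P = 309 Pa; h = 541 m; g = 9.810 m/s².
ρ = 0.05822 kg/m³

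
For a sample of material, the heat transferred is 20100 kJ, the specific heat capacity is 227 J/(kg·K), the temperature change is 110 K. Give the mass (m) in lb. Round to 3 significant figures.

Rearranging: m = Q/(c·ΔT).
Q = 20100 kJ = 2.010×10^7 J; c = 227 J/(kg·K); ΔT = 110 K.
m = 805.0 kg
805.0 kg × (1 lb / 0.4536 kg) = 1775 lb

1770 lb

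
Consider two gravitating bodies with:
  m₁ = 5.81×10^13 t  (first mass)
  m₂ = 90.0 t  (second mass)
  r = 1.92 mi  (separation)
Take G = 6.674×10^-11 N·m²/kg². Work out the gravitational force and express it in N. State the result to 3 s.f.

F is given directly by: F = Gm₁m₂/r².
m₁ = 5.81×10^13 t = 5.810×10^16 kg; m₂ = 90.0 t = 90000 kg; r = 1.92 mi = 3090 m; G = 6.674×10^-11 N·m²/kg².
F = 36551 N  (the unit combination reduces to kg·m/s² = N)

36600 N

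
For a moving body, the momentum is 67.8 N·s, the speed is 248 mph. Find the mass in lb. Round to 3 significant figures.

Solving p = m·v for m: m = p/v.
p = 67.8 N·s = 67.80 kg·m/s; v = 248 mph = 110.9 m/s.
m = 0.6115 kg
0.6115 kg × (1 lb / 0.4536 kg) = 1.348 lb

1.35 lb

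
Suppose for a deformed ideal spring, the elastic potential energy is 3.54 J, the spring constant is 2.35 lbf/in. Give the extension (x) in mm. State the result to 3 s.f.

Rearranging U = ½k·x² for x: x = √(2U/k).
U = 3.54 J; k = 2.35 lbf/in = 411.5 N/m.
x = 0.1312 m
0.1312 m × (1 mm / 0.001000 m) = 131.2 mm

131 mm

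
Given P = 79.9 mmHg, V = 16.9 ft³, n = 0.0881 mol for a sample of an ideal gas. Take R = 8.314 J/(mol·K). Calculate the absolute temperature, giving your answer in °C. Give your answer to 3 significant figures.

6690 °C

Rearranging PV = nRT for T: T = PV/(nR).
P = 79.9 mmHg = 10652 Pa; V = 16.9 ft³ = 0.4786 m³; n = 0.0881 mol; R = 8.314 J/(mol·K).
T = 6960 K
6960 K − 273.15 = 6687 °C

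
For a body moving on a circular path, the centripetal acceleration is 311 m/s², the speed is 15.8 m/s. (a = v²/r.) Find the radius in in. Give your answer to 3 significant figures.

Solving a = v²/r for r: r = v²/a.
a = 311 m/s²; v = 15.8 m/s.
r = 0.8027 m
0.8027 m × (1 in / 0.02540 m) = 31.60 in

31.6 in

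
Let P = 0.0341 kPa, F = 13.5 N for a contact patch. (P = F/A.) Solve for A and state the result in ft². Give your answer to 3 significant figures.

4.26 ft²

Solving P = F/A for A: A = F/P.
P = 0.0341 kPa = 34.10 Pa; F = 13.5 N.
A = 0.3959 m²
0.3959 m² × (1 ft² / 0.09290 m²) = 4.261 ft²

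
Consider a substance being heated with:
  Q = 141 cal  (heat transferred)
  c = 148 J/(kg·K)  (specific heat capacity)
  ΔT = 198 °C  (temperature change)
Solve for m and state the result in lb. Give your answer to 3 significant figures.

Solving Q = m·c·ΔT for m: m = Q/(c·ΔT).
Q = 141 cal = 589.9 J; c = 148 J/(kg·K); ΔT = 198 °C = 198.0 K.
m = 0.02013 kg
0.02013 kg × (1 lb / 0.4536 kg) = 0.04438 lb

0.0444 lb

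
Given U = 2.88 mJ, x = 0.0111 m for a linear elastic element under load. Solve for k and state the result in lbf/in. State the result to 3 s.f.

Rearranging: k = 2U/x².
U = 2.88 mJ = 0.002880 J; x = 0.0111 m.
k = 46.75 N/m
46.75 N/m × (1 lbf/in / 175.1 N/m) = 0.2669 lbf/in

0.267 lbf/in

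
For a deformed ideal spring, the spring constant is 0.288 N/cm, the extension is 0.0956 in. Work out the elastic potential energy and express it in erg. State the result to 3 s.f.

849 erg

U is given directly by: U = ½kx².
k = 0.288 N/cm = 28.80 N/m; x = 0.0956 in = 0.002428 m.
U = 8.491×10^-5 J  (the unit combination reduces to kg·m²/s² = J)
8.491×10^-5 J × (1 erg / 1.000×10^-7 J) = 849.1 erg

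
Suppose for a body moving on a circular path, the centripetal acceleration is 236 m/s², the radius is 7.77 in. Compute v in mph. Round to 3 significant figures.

Solving a = v²/r for v: v = √(a·r).
a = 236 m/s²; r = 7.77 in = 0.1974 m.
v = 6.825 m/s
6.825 m/s × (1 mph / 0.4470 m/s) = 15.27 mph

15.3 mph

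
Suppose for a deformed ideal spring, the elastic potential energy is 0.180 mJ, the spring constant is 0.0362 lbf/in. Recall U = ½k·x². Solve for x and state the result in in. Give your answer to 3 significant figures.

Solving U = ½k·x² for x: x = √(2U/k).
U = 0.180 mJ = 1.800×10^-4 J; k = 0.0362 lbf/in = 6.340 N/m.
x = 0.007536 m
0.007536 m × (1 in / 0.02540 m) = 0.2967 in

0.297 in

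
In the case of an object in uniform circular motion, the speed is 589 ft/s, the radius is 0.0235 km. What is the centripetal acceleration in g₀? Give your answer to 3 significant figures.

Directly: a = v²/r.
v = 589 ft/s = 179.5 m/s; r = 0.0235 km = 23.50 m.
a = 1371 m/s²
1371 m/s² × (1 g₀ / 9.807 m/s²) = 139.9 g₀

140 g₀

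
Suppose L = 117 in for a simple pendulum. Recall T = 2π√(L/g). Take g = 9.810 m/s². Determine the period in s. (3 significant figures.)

T is given directly by: T = 2π√(L/g).
L = 117 in = 2.972 m; g = 9.810 m/s².
T = 3.458 s

3.46 s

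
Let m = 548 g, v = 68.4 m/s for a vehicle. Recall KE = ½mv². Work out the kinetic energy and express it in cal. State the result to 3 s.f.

KE is given directly by: KE = ½mv².
m = 548 g = 0.5480 kg; v = 68.4 m/s.
KE = 1282 J  (the unit combination reduces to kg·m²/s² = J)
1282 J × (1 cal / 4.184 J) = 306.4 cal

306 cal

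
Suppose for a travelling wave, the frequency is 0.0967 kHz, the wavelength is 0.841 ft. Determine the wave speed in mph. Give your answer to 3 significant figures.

55.4 mph

v is given directly by: v = fλ.
f = 0.0967 kHz = 96.70 Hz; λ = 0.841 ft = 0.2563 m.
v = 24.79 m/s
24.79 m/s × (1 mph / 0.4470 m/s) = 55.45 mph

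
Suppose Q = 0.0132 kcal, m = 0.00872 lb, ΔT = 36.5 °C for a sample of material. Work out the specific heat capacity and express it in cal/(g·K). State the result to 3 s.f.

0.0914 cal/(g·K)

Rearranging: c = Q/(m·ΔT).
Q = 0.0132 kcal = 55.23 J; m = 0.00872 lb = 0.003955 kg; ΔT = 36.5 °C = 36.50 K.
c = 382.6 J/(kg·K)
382.6 J/(kg·K) × (1 cal/(g·K) / 4184 J/(kg·K)) = 0.09143 cal/(g·K)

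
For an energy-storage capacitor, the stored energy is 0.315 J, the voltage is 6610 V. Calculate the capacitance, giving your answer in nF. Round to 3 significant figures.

14.4 nF

Solving E = ½C·V² for C: C = 2E/V².
E = 0.315 J; V = 6610 V.
C = 1.442×10^-8 F
1.442×10^-8 F × (1 nF / 1.000×10^-9 F) = 14.42 nF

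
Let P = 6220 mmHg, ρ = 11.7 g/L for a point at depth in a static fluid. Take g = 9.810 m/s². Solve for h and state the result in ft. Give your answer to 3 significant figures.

Rearranging P = ρ·g·h for h: h = P/(ρ·g).
P = 6220 mmHg = 8.293×10^5 Pa; ρ = 11.7 g/L = 11.70 kg/m³; g = 9.810 m/s².
h = 7225 m
7225 m × (1 ft / 0.3048 m) = 23704 ft

23700 ft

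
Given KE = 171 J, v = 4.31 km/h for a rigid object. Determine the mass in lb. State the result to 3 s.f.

Solving KE = ½mv² for m: m = 2·KE/v².
KE = 171 J; v = 4.31 km/h = 1.197 m/s.
m = 238.6 kg
238.6 kg × (1 lb / 0.4536 kg) = 526.0 lb

526 lb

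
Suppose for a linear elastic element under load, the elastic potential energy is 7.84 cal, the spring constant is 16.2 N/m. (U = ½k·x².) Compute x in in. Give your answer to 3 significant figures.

79.2 in

Rearranging: x = √(2U/k).
U = 7.84 cal = 32.80 J; k = 16.2 N/m.
x = 2.012 m
2.012 m × (1 in / 0.02540 m) = 79.23 in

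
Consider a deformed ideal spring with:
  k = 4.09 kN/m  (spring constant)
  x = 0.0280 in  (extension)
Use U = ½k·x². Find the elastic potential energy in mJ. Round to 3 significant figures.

1.03 mJ

U is given directly by: U = ½kx².
k = 4.09 kN/m = 4090 N/m; x = 0.0280 in = 7.112×10^-4 m.
U = 0.001034 J
0.001034 J × (1 mJ / 0.001000 J) = 1.034 mJ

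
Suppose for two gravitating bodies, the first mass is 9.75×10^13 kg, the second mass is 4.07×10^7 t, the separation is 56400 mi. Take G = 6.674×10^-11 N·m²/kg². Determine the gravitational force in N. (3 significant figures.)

F is given directly by: F = Gm₁m₂/r².
m₁ = 9.75×10^13 kg; m₂ = 4.07×10^7 t = 4.070×10^10 kg; r = 56400 mi = 9.077×10^7 m; G = 6.674×10^-11 N·m²/kg².
F = 0.03215 N

0.0321 N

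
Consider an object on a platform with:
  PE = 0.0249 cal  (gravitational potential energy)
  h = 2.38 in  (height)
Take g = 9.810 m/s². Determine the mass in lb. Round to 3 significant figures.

0.387 lb

Solving PE = m·g·h for m: m = PE/(g·h).
PE = 0.0249 cal = 0.1042 J; h = 2.38 in = 0.06045 m; g = 9.810 m/s².
m = 0.1757 kg
0.1757 kg × (1 lb / 0.4536 kg) = 0.3873 lb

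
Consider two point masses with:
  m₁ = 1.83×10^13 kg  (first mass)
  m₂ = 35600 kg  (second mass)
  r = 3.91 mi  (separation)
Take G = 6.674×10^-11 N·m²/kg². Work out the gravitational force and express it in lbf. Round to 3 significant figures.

F is given directly by: F = Gm₁m₂/r².
m₁ = 1.83×10^13 kg; m₂ = 35600 kg; r = 3.91 mi = 6293 m; G = 6.674×10^-11 N·m²/kg².
F = 1.098 N
1.098 N × (1 lbf / 4.448 N) = 0.2469 lbf

0.247 lbf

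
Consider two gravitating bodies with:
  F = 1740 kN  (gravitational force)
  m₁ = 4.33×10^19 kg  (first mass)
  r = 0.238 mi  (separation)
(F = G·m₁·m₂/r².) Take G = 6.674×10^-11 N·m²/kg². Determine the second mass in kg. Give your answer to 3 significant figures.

From Newton's law of gravitation: m₂ = F·r²/(G·m₁).
F = 1740 kN = 1.740×10^6 N; m₁ = 4.33×10^19 kg; r = 0.238 mi = 383.0 m; G = 6.674×10^-11 N·m²/kg².
m₂ = 88.33 kg

88.3 kg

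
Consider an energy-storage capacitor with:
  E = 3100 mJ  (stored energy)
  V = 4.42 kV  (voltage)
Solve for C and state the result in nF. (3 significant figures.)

Rearranging: C = 2E/V².
E = 3100 mJ = 3.100 J; V = 4.42 kV = 4420 V.
C = 3.174×10^-7 F
3.174×10^-7 F × (1 nF / 1.000×10^-9 F) = 317.4 nF

317 nF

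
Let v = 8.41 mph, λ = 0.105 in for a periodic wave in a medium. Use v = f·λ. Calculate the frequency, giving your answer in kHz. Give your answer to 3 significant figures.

1.41 kHz

Solving v = f·λ for f: f = v/λ.
v = 8.41 mph = 3.760 m/s; λ = 0.105 in = 0.002667 m.
f = 1410 Hz
1410 Hz × (1 kHz / 1000 Hz) = 1.410 kHz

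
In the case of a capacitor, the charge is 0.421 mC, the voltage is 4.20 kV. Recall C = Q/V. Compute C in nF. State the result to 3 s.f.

C is given directly by: C = Q/V.
Q = 0.421 mC = 4.210×10^-4 C; V = 4.20 kV = 4200 V.
C = 1.002×10^-7 F
1.002×10^-7 F × (1 nF / 1.000×10^-9 F) = 100.2 nF

100 nF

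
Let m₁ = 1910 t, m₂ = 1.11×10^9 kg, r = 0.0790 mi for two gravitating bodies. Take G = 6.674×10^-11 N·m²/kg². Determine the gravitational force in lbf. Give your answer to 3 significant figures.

F is given directly by: F = Gm₁m₂/r².
m₁ = 1910 t = 1.910×10^6 kg; m₂ = 1.11×10^9 kg; r = 0.0790 mi = 127.1 m; G = 6.674×10^-11 N·m²/kg².
F = 8.754 N
8.754 N × (1 lbf / 4.448 N) = 1.968 lbf

1.97 lbf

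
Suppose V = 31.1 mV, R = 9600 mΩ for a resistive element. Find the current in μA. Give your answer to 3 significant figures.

3240 μA

Solving V = I·R for I: I = V/R.
V = 31.1 mV = 0.03110 V; R = 9600 mΩ = 9.600 Ω.
I = 0.003240 A
0.003240 A × (1 μA / 1.000×10^-6 A) = 3240 μA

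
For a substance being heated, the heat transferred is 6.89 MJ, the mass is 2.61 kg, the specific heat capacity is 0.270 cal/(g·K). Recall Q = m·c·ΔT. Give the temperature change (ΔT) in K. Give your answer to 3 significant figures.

Rearranging: ΔT = Q/(m·c).
Q = 6.89 MJ = 6.890×10^6 J; m = 2.61 kg; c = 0.270 cal/(g·K) = 1130 J/(kg·K).
ΔT = 2337 K

2340 K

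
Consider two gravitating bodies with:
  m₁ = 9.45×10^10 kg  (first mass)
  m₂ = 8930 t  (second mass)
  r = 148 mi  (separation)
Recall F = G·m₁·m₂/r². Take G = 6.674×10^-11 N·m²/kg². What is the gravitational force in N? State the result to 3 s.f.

Directly: F = Gm₁m₂/r².
m₁ = 9.45×10^10 kg; m₂ = 8930 t = 8.930×10^6 kg; r = 148 mi = 2.382×10^5 m; G = 6.674×10^-11 N·m²/kg².
F = 9.928×10^-4 N  (the unit combination reduces to kg·m/s² = N)

9.93×10^-4 N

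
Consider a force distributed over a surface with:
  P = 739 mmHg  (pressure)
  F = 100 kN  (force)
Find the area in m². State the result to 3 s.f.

1.01 m²

Rearranging: A = F/P.
P = 739 mmHg = 98525 Pa; F = 100 kN = 1.000×10^5 N.
A = 1.015 m²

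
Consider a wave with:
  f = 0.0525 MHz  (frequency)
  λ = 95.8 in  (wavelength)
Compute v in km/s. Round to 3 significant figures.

128 km/s

Directly: v = fλ.
f = 0.0525 MHz = 52500 Hz; λ = 95.8 in = 2.433 m.
v = 1.277×10^5 m/s
1.277×10^5 m/s × (1 km/s / 1000 m/s) = 127.7 km/s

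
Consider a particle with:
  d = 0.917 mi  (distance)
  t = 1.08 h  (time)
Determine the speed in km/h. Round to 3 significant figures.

Directly: v = d/t.
d = 0.917 mi = 1476 m; t = 1.08 h = 3888 s.
v = 0.3796 m/s
0.3796 m/s × (1 km/h / 0.2778 m/s) = 1.366 km/h

1.37 km/h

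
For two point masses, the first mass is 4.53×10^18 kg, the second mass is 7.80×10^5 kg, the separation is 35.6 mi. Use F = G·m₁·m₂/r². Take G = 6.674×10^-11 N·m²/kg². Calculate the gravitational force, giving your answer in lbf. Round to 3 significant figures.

Directly: F = Gm₁m₂/r².
m₁ = 4.53×10^18 kg; m₂ = 7.80×10^5 kg; r = 35.6 mi = 57293 m; G = 6.674×10^-11 N·m²/kg².
F = 71842 N  (the unit combination reduces to kg·m/s² = N)
71842 N × (1 lbf / 4.448 N) = 16151 lbf

16200 lbf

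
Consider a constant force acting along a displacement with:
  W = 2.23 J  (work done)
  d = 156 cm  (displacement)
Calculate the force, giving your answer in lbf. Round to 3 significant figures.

0.321 lbf

Rearranging: F = W/d.
W = 2.23 J; d = 156 cm = 1.560 m.
F = 1.429 N
1.429 N × (1 lbf / 4.448 N) = 0.3214 lbf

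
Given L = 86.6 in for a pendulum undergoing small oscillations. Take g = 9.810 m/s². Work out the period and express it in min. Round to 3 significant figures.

0.0496 min

Directly: T = 2π√(L/g).
L = 86.6 in = 2.200 m; g = 9.810 m/s².
T = 2.975 s
2.975 s × (1 min / 60.00 s) = 0.04959 min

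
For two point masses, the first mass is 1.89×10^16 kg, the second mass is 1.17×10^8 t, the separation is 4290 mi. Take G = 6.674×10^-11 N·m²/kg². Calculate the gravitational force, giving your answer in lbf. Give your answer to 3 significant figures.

696 lbf

From Newton's law of gravitation: F = Gm₁m₂/r².
m₁ = 1.89×10^16 kg; m₂ = 1.17×10^8 t = 1.170×10^11 kg; r = 4290 mi = 6.904×10^6 m; G = 6.674×10^-11 N·m²/kg².
F = 3096 N
3096 N × (1 lbf / 4.448 N) = 696.0 lbf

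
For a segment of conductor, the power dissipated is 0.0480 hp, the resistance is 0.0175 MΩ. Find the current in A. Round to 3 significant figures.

0.0452 A

Rearranging: I = √(P/R).
P = 0.0480 hp = 35.79 W; R = 0.0175 MΩ = 17500 Ω.
I = 0.04523 A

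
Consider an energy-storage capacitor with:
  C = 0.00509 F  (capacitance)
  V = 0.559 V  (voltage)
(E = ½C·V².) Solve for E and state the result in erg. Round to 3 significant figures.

7950 erg

E is given directly by: E = ½CV².
C = 0.00509 F; V = 0.559 V.
E = 7.953×10^-4 J  (the unit combination reduces to kg·m²/s² = J)
7.953×10^-4 J × (1 erg / 1.000×10^-7 J) = 7953 erg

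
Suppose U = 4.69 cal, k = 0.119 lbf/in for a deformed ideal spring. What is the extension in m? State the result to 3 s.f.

Rearranging: x = √(2U/k).
U = 4.69 cal = 19.62 J; k = 0.119 lbf/in = 20.84 N/m.
x = 1.372 m

1.37 m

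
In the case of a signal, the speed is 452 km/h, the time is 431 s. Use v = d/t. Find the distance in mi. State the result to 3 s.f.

33.6 mi

Rearranging v = d/t for d: d = v·t.
v = 452 km/h = 125.6 m/s; t = 431 s.
d = 54114 m
54114 m × (1 mi / 1609 m) = 33.63 mi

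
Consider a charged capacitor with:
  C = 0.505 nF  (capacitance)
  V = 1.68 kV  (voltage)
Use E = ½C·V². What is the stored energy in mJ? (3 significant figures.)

0.713 mJ

Directly: E = ½CV².
C = 0.505 nF = 5.050×10^-10 F; V = 1.68 kV = 1680 V.
E = 7.127×10^-4 J
7.127×10^-4 J × (1 mJ / 0.001000 J) = 0.7127 mJ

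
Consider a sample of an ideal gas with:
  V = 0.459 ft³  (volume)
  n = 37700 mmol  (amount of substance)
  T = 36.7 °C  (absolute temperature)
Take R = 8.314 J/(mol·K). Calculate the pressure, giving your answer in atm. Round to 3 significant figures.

73.7 atm

P is given directly by: P = nRT/V.
V = 0.459 ft³ = 0.01300 m³; n = 37700 mmol = 37.70 mol; T = 36.7 °C = 309.8 K; R = 8.314 J/(mol·K).
P = 7.472×10^6 Pa  (the unit combination reduces to kg/(m·s²) = Pa)
7.472×10^6 Pa × (1 atm / 1.013×10^5 Pa) = 73.74 atm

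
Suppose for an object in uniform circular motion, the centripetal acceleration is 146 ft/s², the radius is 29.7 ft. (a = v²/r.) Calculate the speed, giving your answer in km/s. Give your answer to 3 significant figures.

Solving a = v²/r for v: v = √(a·r).
a = 146 ft/s² = 44.50 m/s²; r = 29.7 ft = 9.053 m.
v = 20.07 m/s
20.07 m/s × (1 km/s / 1000 m/s) = 0.02007 km/s

0.0201 km/s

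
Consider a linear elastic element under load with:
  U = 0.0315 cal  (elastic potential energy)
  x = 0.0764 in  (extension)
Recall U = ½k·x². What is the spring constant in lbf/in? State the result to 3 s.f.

400 lbf/in

Rearranging U = ½k·x² for k: k = 2U/x².
U = 0.0315 cal = 0.1318 J; x = 0.0764 in = 0.001941 m.
k = 69997 N/m
69997 N/m × (1 lbf/in / 175.1 N/m) = 399.7 lbf/in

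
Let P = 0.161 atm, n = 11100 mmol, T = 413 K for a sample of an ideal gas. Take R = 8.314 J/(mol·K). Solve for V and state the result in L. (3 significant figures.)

2340 L

Solving PV = nRT for V: V = nRT/P.
P = 0.161 atm = 16313 Pa; n = 11100 mmol = 11.10 mol; T = 413 K; R = 8.314 J/(mol·K).
V = 2.336 m³
2.336 m³ × (1 L / 0.001000 m³) = 2336 L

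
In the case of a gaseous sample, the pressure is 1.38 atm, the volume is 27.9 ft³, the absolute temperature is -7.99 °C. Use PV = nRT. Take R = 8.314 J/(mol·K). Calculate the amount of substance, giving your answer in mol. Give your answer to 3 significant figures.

Solving PV = nRT for n: n = PV/(RT).
P = 1.38 atm = 1.398×10^5 Pa; V = 27.9 ft³ = 0.7900 m³; T = -7.99 °C = 265.2 K; R = 8.314 J/(mol·K).
n = 50.11 mol

50.1 mol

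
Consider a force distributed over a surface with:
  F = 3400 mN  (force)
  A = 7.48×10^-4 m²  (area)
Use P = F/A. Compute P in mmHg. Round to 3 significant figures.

34.1 mmHg

Directly: P = F/A.
F = 3400 mN = 3.400 N; A = 7.48×10^-4 m².
P = 4545 Pa
4545 Pa × (1 mmHg / 133.3 Pa) = 34.09 mmHg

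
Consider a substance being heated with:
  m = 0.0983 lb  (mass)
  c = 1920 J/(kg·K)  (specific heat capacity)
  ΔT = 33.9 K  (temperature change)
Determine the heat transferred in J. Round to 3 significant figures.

2900 J

Q is given directly by: Q = mcΔT.
m = 0.0983 lb = 0.04459 kg; c = 1920 J/(kg·K); ΔT = 33.9 K.
Q = 2902 J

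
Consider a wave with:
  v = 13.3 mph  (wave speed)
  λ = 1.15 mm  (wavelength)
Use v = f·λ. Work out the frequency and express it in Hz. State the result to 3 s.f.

Rearranging v = f·λ for f: f = v/λ.
v = 13.3 mph = 5.946 m/s; λ = 1.15 mm = 0.001150 m.
f = 5170 Hz

5170 Hz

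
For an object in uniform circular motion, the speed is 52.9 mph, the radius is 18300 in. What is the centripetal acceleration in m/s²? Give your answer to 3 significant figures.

a is given directly by: a = v²/r.
v = 52.9 mph = 23.65 m/s; r = 18300 in = 464.8 m.
a = 1.203 m/s²

1.20 m/s²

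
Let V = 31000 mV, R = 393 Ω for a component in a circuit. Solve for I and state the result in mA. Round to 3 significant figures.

From Ohm's law: I = V/R.
V = 31000 mV = 31.00 V; R = 393 Ω.
I = 0.07888 A
0.07888 A × (1 mA / 0.001000 A) = 78.88 mA

78.9 mA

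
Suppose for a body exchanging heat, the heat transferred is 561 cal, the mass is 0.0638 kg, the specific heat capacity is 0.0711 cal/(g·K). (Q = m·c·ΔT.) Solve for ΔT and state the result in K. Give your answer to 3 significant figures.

Rearranging Q = m·c·ΔT for ΔT: ΔT = Q/(m·c).
Q = 561 cal = 2347 J; m = 0.0638 kg; c = 0.0711 cal/(g·K) = 297.5 J/(kg·K).
ΔT = 123.7 K

124 K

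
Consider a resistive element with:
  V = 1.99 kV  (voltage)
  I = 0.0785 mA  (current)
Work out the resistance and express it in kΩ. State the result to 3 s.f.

25400 kΩ

From Ohm's law: R = V/I.
V = 1.99 kV = 1990 V; I = 0.0785 mA = 7.850×10^-5 A.
R = 2.535×10^7 Ω
2.535×10^7 Ω × (1 kΩ / 1000 Ω) = 25350 kΩ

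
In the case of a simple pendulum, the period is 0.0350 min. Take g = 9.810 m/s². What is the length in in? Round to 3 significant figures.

Solving T = 2π√(L/g) for L: L = g·(T/2π)².
T = 0.0350 min = 2.100 s; g = 9.810 m/s².
L = 1.096 m
1.096 m × (1 in / 0.02540 m) = 43.14 in

43.1 in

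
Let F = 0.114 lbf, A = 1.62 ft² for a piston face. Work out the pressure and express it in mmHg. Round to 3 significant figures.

0.0253 mmHg

Directly: P = F/A.
F = 0.114 lbf = 0.5071 N; A = 1.62 ft² = 0.1505 m².
P = 3.369 Pa
3.369 Pa × (1 mmHg / 133.3 Pa) = 0.02527 mmHg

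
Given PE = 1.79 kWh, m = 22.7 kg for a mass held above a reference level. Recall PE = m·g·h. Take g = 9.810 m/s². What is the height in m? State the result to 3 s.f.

Solving PE = m·g·h for h: h = PE/(m·g).
PE = 1.79 kWh = 6.444×10^6 J; m = 22.7 kg; g = 9.810 m/s².
h = 28937 m

28900 m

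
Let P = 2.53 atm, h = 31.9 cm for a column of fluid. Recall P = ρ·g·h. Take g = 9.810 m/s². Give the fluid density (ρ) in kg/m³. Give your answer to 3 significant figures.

81900 kg/m³

Solving P = ρ·g·h for ρ: ρ = P/(g·h).
P = 2.53 atm = 2.564×10^5 Pa; h = 31.9 cm = 0.3190 m; g = 9.810 m/s².
ρ = 81918 kg/m³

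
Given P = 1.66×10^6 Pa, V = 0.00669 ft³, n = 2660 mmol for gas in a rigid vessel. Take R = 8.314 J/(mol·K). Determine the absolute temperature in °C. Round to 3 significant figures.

From the ideal-gas law: T = PV/(nR).
P = 1.66×10^6 Pa; V = 0.00669 ft³ = 1.894×10^-4 m³; n = 2660 mmol = 2.660 mol; R = 8.314 J/(mol·K).
T = 14.22 K
14.22 K − 273.15 = -258.9 °C

-259 °C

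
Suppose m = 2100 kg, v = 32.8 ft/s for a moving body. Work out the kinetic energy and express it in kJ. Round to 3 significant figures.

105 kJ

KE is given directly by: KE = ½mv².
m = 2100 kg; v = 32.8 ft/s = 9.997 m/s.
KE = 1.049×10^5 J
1.049×10^5 J × (1 kJ / 1000 J) = 104.9 kJ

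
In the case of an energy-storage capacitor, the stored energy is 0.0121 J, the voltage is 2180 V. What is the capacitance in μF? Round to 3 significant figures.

0.00509 μF

Rearranging E = ½C·V² for C: C = 2E/V².
E = 0.0121 J; V = 2180 V.
C = 5.092×10^-9 F
5.092×10^-9 F × (1 μF / 1.000×10^-6 F) = 0.005092 μF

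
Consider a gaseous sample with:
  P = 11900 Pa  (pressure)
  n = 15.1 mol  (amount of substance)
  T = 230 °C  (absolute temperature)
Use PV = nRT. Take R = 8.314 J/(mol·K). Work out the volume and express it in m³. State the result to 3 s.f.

Rearranging: V = nRT/P.
P = 11900 Pa; n = 15.1 mol; T = 230 °C = 503.1 K; R = 8.314 J/(mol·K).
V = 5.308 m³

5.31 m³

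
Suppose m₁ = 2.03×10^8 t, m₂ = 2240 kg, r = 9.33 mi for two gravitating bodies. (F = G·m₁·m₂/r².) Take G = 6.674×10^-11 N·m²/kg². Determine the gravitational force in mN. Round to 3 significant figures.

0.135 mN

From Newton's law of gravitation: F = Gm₁m₂/r².
m₁ = 2.03×10^8 t = 2.030×10^11 kg; m₂ = 2240 kg; r = 9.33 mi = 15015 m; G = 6.674×10^-11 N·m²/kg².
F = 1.346×10^-4 N
1.346×10^-4 N × (1 mN / 0.001000 N) = 0.1346 mN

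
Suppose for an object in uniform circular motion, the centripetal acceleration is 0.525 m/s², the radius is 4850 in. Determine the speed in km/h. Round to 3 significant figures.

29.0 km/h

Rearranging: v = √(a·r).
a = 0.525 m/s²; r = 4850 in = 123.2 m.
v = 8.042 m/s
8.042 m/s × (1 km/h / 0.2778 m/s) = 28.95 km/h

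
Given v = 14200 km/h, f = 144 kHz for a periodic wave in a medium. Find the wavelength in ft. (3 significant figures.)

Solving v = f·λ for λ: λ = v/f.
v = 14200 km/h = 3944 m/s; f = 144 kHz = 1.440×10^5 Hz.
λ = 0.02739 m
0.02739 m × (1 ft / 0.3048 m) = 0.08987 ft

0.0899 ft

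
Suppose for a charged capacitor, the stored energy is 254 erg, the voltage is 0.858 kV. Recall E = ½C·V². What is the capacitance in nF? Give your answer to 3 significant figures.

Rearranging: C = 2E/V².
E = 254 erg = 2.540×10^-5 J; V = 0.858 kV = 858.0 V.
C = 6.901×10^-11 F
6.901×10^-11 F × (1 nF / 1.000×10^-9 F) = 0.06901 nF

0.0690 nF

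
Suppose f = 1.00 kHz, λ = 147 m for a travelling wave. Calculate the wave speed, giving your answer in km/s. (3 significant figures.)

147 km/s

Directly: v = fλ.
f = 1.00 kHz = 1000 Hz; λ = 147 m.
v = 1.470×10^5 m/s
1.470×10^5 m/s × (1 km/s / 1000 m/s) = 147.0 km/s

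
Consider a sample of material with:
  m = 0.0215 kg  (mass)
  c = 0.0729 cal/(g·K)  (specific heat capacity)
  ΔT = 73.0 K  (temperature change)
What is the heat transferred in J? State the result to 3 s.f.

479 J

Directly: Q = mcΔT.
m = 0.0215 kg; c = 0.0729 cal/(g·K) = 305.0 J/(kg·K); ΔT = 73.0 K.
Q = 478.7 J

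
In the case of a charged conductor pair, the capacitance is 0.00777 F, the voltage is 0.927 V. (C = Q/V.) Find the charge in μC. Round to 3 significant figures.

Rearranging C = Q/V for Q: Q = CV.
C = 0.00777 F; V = 0.927 V.
Q = 0.007203 C
0.007203 C × (1 μC / 1.000×10^-6 C) = 7203 μC

7200 μC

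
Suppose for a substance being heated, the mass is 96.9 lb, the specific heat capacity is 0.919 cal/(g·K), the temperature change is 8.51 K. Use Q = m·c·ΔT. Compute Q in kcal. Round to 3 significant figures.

Q is given directly by: Q = mcΔT.
m = 96.9 lb = 43.95 kg; c = 0.919 cal/(g·K) = 3845 J/(kg·K); ΔT = 8.51 K.
Q = 1.438×10^6 J
1.438×10^6 J × (1 kcal / 4184 J) = 343.7 kcal

344 kcal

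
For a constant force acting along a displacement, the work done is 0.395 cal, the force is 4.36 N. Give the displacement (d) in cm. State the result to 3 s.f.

37.9 cm

Rearranging: d = W/F.
W = 0.395 cal = 1.653 J; F = 4.36 N.
d = 0.3791 m
0.3791 m × (1 cm / 0.01000 m) = 37.91 cm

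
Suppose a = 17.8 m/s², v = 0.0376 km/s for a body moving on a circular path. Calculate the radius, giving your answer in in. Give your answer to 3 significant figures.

Solving a = v²/r for r: r = v²/a.
a = 17.8 m/s²; v = 0.0376 km/s = 37.60 m/s.
r = 79.42 m
79.42 m × (1 in / 0.02540 m) = 3127 in

3130 in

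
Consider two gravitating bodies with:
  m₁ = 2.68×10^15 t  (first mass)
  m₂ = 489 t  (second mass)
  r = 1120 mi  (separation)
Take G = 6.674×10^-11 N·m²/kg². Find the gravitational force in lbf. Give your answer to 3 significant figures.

From Newton's law of gravitation: F = Gm₁m₂/r².
m₁ = 2.68×10^15 t = 2.680×10^18 kg; m₂ = 489 t = 4.890×10^5 kg; r = 1120 mi = 1.802×10^6 m; G = 6.674×10^-11 N·m²/kg².
F = 26.92 N
26.92 N × (1 lbf / 4.448 N) = 6.052 lbf

6.05 lbf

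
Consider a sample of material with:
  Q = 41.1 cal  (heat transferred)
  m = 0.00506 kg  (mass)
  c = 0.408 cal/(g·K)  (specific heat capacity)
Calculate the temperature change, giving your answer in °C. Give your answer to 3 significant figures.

19.9 °C

Rearranging Q = m·c·ΔT for ΔT: ΔT = Q/(m·c).
Q = 41.1 cal = 172.0 J; m = 0.00506 kg; c = 0.408 cal/(g·K) = 1707 J/(kg·K).
ΔT = 19.91 K
Since 1 °C = 1 K, 19.91 °C.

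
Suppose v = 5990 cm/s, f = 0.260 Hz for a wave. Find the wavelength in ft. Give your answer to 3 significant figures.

Rearranging: λ = v/f.
v = 5990 cm/s = 59.90 m/s; f = 0.260 Hz.
λ = 230.4 m
230.4 m × (1 ft / 0.3048 m) = 755.9 ft

756 ft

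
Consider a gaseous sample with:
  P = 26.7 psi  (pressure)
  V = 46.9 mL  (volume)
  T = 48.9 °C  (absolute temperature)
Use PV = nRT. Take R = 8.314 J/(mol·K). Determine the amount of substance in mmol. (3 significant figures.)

Rearranging: n = PV/(RT).
P = 26.7 psi = 1.841×10^5 Pa; V = 46.9 mL = 4.690×10^-5 m³; T = 48.9 °C = 322.0 K; R = 8.314 J/(mol·K).
n = 0.003225 mol
0.003225 mol × (1 mmol / 0.001000 mol) = 3.225 mmol

3.22 mmol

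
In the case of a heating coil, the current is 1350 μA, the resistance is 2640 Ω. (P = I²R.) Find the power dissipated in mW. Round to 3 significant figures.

4.81 mW

Directly: P = I²R.
I = 1350 μA = 0.001350 A; R = 2640 Ω.
P = 0.004811 W
0.004811 W × (1 mW / 0.001000 W) = 4.811 mW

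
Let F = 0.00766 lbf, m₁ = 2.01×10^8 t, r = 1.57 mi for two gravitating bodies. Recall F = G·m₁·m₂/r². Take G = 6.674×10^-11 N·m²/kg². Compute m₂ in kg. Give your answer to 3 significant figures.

From Newton's law of gravitation: m₂ = F·r²/(G·m₁).
F = 0.00766 lbf = 0.03407 N; m₁ = 2.01×10^8 t = 2.010×10^11 kg; r = 1.57 mi = 2527 m; G = 6.674×10^-11 N·m²/kg².
m₂ = 16215 kg

16200 kg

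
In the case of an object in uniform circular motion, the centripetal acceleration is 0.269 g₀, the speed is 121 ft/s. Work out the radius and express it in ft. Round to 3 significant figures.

Rearranging a = v²/r for r: r = v²/a.
a = 0.269 g₀ = 2.638 m/s²; v = 121 ft/s = 36.88 m/s.
r = 515.6 m
515.6 m × (1 ft / 0.3048 m) = 1692 ft

1690 ft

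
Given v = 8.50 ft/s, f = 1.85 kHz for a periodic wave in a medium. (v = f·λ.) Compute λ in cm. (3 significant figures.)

Rearranging v = f·λ for λ: λ = v/f.
v = 8.50 ft/s = 2.591 m/s; f = 1.85 kHz = 1850 Hz.
λ = 0.001400 m
0.001400 m × (1 cm / 0.01000 m) = 0.1400 cm

0.140 cm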